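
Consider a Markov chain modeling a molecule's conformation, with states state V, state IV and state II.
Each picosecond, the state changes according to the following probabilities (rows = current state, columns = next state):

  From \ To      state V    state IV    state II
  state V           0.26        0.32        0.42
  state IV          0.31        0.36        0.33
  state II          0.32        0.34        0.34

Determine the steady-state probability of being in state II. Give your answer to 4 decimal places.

0.3605

Let the stationary distribution be π with π = πP and π_1 + π_2 + π_3 = 1.
π_1 = 0.26·π_1 + 0.31·π_2 + 0.32·π_3
π_2 = 0.32·π_1 + 0.36·π_2 + 0.34·π_3
Solving with the normalization constraint gives π = (0.2987, 0.3408, 0.3605).
So the stationary probability of state II is 0.3605.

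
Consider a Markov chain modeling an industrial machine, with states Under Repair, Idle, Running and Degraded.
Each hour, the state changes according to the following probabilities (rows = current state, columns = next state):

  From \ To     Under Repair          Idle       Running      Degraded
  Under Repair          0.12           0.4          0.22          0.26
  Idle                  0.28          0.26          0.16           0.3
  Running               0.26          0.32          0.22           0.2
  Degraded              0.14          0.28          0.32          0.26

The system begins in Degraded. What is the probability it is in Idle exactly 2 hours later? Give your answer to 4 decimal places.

0.3040

Propagate the distribution vector 2 hours from Degraded.
After 0 hours: (0.0000, 0.0000, 0.0000, 1.0000)
After 1 hour: (0.1400, 0.2800, 0.3200, 0.2600)
After 2 hours: (0.2148, 0.3040, 0.2292, 0.2520)
P(in Idle after 2 hours) = 0.3040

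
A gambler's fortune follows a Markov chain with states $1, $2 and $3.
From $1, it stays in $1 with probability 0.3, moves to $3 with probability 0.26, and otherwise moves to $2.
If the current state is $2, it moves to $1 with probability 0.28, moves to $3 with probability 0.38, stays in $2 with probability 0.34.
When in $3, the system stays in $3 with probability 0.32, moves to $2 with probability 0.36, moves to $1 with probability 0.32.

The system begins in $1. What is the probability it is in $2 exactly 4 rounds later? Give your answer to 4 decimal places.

0.3764

Propagate the distribution vector 4 rounds from $1.
After 0 rounds: (1.0000, 0.0000, 0.0000)
After 1 round: (0.3000, 0.4400, 0.2600)
After 2 rounds: (0.2964, 0.3752, 0.3284)
After 3 rounds: (0.2991, 0.3762, 0.3247)
After 4 rounds: (0.2990, 0.3764, 0.3246)
P(in $2 after 4 rounds) = 0.3764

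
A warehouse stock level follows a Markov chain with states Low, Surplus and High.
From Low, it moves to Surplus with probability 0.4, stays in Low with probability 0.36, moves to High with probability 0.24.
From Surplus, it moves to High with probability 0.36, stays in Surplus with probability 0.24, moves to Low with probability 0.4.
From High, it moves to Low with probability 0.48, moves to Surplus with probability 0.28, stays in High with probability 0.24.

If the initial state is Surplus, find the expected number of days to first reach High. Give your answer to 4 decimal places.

Let t(s) be the expected number of days to first reach High from state s, with t(High) = 0. Conditioning on the first day:
t(Low) = 1 + 0.36·t(Low) + 0.4·t(Surplus)
t(Surplus) = 1 + 0.4·t(Low) + 0.24·t(Surplus)
Solving: t(Low) = 3.5539, t(Surplus) = 3.1863.
Expected days from Surplus to High: 3.1863.

3.1863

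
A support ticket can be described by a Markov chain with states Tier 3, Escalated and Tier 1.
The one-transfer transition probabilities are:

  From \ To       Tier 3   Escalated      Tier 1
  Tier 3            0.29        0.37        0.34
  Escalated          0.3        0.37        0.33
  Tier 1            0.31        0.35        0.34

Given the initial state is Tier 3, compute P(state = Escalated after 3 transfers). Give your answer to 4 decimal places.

Propagate the distribution vector 3 transfers from Tier 3.
After 0 transfers: (1.0000, 0.0000, 0.0000)
After 1 transfer: (0.2900, 0.3700, 0.3400)
After 2 transfers: (0.3005, 0.3632, 0.3363)
After 3 transfers: (0.3004, 0.3633, 0.3364)
P(in Escalated after 3 transfers) = 0.3633

0.3633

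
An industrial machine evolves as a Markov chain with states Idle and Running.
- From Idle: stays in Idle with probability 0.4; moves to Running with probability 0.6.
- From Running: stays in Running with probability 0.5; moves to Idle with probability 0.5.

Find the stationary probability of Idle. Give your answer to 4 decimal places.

Let the stationary distribution be π with π = πP and π_1 + π_2 = 1.
π_1 = 0.4·π_1 + 0.5·π_2
Solving with the normalization constraint gives π = (0.4545, 0.5455).
So the stationary probability of Idle is 0.4545.

0.4545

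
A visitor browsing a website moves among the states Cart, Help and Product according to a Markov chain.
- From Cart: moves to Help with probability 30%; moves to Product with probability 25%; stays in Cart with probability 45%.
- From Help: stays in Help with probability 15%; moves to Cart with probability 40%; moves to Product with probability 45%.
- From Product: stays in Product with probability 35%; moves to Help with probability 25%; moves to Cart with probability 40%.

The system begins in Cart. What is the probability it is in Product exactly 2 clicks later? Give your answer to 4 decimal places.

Sum over the intermediate state after 1 click:
P = P(Cart→Cart)·P(Cart→Product) + P(Cart→Help)·P(Help→Product) + P(Cart→Product)·P(Product→Product)
  = 0.45×0.25 + 0.3×0.45 + 0.25×0.35
  = 0.1125 + 0.1350 + 0.0875 = 0.3350

0.3350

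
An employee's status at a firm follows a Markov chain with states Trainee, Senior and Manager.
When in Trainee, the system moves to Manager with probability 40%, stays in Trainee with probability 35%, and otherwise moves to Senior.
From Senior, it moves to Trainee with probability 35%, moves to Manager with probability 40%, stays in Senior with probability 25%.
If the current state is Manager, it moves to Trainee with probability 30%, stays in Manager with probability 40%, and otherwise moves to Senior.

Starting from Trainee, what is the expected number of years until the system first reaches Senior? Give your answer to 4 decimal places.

Let t(s) be the expected number of years to first reach Senior from state s, with t(Senior) = 0. Conditioning on the first year:
t(Trainee) = 1 + 0.35·t(Trainee) + 0.4·t(Manager)
t(Manager) = 1 + 0.3·t(Trainee) + 0.4·t(Manager)
Solving: t(Trainee) = 3.7037, t(Manager) = 3.5185.
Expected years from Trainee to Senior: 3.7037.

3.7037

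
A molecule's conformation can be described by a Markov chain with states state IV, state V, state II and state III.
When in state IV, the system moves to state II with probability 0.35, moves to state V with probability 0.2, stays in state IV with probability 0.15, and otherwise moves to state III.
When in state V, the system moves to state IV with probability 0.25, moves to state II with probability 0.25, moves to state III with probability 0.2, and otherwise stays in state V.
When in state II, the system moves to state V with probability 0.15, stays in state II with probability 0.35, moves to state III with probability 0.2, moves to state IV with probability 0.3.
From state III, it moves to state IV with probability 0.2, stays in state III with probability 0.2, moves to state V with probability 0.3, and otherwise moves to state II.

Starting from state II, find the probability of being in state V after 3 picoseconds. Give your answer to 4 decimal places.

Propagate the distribution vector 3 picoseconds from state II.
After 0 picoseconds: (0.0000, 0.0000, 1.0000, 0.0000)
After 1 picosecond: (0.3000, 0.1500, 0.3500, 0.2000)
After 2 picoseconds: (0.2275, 0.2175, 0.3250, 0.2300)
After 3 picoseconds: (0.2320, 0.2285, 0.3168, 0.2228)
P(in state V after 3 picoseconds) = 0.2285

0.2285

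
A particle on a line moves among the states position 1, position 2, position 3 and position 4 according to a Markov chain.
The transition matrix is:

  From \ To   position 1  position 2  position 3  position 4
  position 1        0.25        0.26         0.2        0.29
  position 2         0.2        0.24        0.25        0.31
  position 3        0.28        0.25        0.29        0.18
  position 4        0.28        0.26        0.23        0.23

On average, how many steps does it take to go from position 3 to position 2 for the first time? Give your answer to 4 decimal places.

Let t(s) be the expected number of steps to first reach position 2 from state s, with t(position 2) = 0. Conditioning on the first step:
t(position 1) = 1 + 0.25·t(position 1) + 0.2·t(position 3) + 0.29·t(position 4)
t(position 3) = 1 + 0.28·t(position 1) + 0.29·t(position 3) + 0.18·t(position 4)
t(position 4) = 1 + 0.28·t(position 1) + 0.23·t(position 3) + 0.23·t(position 4)
Solving: t(position 1) = 3.8802, t(position 3) = 3.9227, t(position 4) = 3.8814.
Expected steps from position 3 to position 2: 3.9227.

3.9227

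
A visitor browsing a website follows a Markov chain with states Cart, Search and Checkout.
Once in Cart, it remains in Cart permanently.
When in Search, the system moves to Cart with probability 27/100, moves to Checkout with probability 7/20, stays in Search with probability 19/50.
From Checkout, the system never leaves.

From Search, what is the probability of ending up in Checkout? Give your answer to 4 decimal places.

0.5645

Let h(s) be the probability of absorption at Checkout starting from transient state s. Then h(Checkout) = 1 and h(Cart) = 0. By first-step analysis:
h(Search) = 0.27·0 + 0.38·h(Search) + 0.35·1
Solving: h(Search) = 0.5645.
Starting from Search, the probability is 0.5645.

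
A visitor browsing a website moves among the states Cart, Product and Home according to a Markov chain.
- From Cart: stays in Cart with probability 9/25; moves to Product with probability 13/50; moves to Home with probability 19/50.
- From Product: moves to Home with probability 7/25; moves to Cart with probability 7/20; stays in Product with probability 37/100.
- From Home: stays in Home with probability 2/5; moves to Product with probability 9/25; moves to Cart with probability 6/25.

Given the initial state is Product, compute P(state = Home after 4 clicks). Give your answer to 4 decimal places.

Propagate the distribution vector 4 clicks from Product.
After 0 clicks: (0.0000, 1.0000, 0.0000)
After 1 click: (0.3500, 0.3700, 0.2800)
After 2 clicks: (0.3227, 0.3287, 0.3486)
After 3 clicks: (0.3149, 0.3310, 0.3541)
After 4 clicks: (0.3142, 0.3318, 0.3540)
P(in Home after 4 clicks) = 0.3540

0.3540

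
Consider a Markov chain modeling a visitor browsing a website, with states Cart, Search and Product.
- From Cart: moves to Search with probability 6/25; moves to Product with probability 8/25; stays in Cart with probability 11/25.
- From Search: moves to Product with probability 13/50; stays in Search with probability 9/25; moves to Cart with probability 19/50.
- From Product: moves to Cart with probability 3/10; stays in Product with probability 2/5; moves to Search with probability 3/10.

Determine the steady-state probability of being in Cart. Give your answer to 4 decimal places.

0.3763

Let the stationary distribution be π with π = πP and π_1 + π_2 + π_3 = 1.
π_1 = 0.44·π_1 + 0.38·π_2 + 0.3·π_3
π_2 = 0.24·π_1 + 0.36·π_2 + 0.3·π_3
Solving with the normalization constraint gives π = (0.3763, 0.2951, 0.3286).
So the stationary probability of Cart is 0.3763.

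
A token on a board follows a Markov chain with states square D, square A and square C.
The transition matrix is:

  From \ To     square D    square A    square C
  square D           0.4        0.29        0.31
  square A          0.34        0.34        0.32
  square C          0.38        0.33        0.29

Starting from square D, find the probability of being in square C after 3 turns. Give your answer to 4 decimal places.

Propagate the distribution vector 3 turns from square D.
After 0 turns: (1.0000, 0.0000, 0.0000)
After 1 turn: (0.4000, 0.2900, 0.3100)
After 2 turns: (0.3764, 0.3169, 0.3067)
After 3 turns: (0.3749, 0.3181, 0.3070)
P(in square C after 3 turns) = 0.3070

0.3070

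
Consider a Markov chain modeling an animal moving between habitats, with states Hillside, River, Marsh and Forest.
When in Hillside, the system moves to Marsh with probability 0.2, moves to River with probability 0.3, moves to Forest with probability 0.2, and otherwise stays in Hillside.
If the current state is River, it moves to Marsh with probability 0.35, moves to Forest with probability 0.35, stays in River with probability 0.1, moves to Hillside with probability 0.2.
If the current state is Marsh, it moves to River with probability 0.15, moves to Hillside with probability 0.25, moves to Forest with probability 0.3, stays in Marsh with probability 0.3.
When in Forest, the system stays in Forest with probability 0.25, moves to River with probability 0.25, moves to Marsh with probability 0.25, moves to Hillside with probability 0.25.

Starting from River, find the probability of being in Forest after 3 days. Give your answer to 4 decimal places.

0.2716

Propagate the distribution vector 3 days from River.
After 0 days: (0.0000, 1.0000, 0.0000, 0.0000)
After 1 day: (0.2000, 0.1000, 0.3500, 0.3500)
After 2 days: (0.2550, 0.2100, 0.2675, 0.2675)
After 3 days: (0.2523, 0.2045, 0.2716, 0.2716)
P(in Forest after 3 days) = 0.2716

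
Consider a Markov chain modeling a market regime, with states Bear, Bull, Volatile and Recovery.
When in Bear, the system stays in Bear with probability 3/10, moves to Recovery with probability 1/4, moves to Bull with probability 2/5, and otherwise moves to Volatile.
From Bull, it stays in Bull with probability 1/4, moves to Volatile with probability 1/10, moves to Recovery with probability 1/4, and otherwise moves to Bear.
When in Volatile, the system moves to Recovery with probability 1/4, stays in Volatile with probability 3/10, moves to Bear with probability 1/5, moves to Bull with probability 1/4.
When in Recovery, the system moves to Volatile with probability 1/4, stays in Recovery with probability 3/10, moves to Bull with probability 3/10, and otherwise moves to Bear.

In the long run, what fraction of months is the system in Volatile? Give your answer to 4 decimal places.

0.1571

Let the stationary distribution be π with π = πP and π_1 + π_2 + π_3 + π_4 = 1.
π_1 = 0.3·π_1 + 0.4·π_2 + 0.2·π_3 + 0.15·π_4
π_2 = 0.4·π_1 + 0.25·π_2 + 0.25·π_3 + 0.3·π_4
π_3 = 0.05·π_1 + 0.1·π_2 + 0.3·π_3 + 0.25·π_4
Solving with the normalization constraint gives π = (0.2753, 0.3044, 0.1571, 0.2632).
So the stationary probability of Volatile is 0.1571.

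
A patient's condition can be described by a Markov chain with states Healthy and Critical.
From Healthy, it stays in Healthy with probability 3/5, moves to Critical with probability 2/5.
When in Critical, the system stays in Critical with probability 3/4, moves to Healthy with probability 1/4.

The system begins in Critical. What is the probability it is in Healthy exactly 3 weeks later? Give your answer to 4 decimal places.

Propagate the distribution vector 3 weeks from Critical.
After 0 weeks: (0.0000, 1.0000)
After 1 week: (0.2500, 0.7500)
After 2 weeks: (0.3375, 0.6625)
After 3 weeks: (0.3681, 0.6319)
P(in Healthy after 3 weeks) = 0.3681

0.3681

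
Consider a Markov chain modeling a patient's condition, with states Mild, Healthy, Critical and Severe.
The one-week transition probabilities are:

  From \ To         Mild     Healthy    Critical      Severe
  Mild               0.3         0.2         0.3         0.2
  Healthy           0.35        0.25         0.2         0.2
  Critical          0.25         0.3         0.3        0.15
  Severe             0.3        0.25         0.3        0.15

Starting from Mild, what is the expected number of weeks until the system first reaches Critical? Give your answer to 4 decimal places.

Let t(s) be the expected number of weeks to first reach Critical from state s, with t(Critical) = 0. Conditioning on the first week:
t(Mild) = 1 + 0.3·t(Mild) + 0.2·t(Healthy) + 0.2·t(Severe)
t(Healthy) = 1 + 0.35·t(Mild) + 0.25·t(Healthy) + 0.2·t(Severe)
t(Severe) = 1 + 0.3·t(Mild) + 0.25·t(Healthy) + 0.15·t(Severe)
Solving: t(Mild) = 3.5978, t(Healthy) = 3.9766, t(Severe) = 3.6159.
Expected weeks from Mild to Critical: 3.5978.

3.5978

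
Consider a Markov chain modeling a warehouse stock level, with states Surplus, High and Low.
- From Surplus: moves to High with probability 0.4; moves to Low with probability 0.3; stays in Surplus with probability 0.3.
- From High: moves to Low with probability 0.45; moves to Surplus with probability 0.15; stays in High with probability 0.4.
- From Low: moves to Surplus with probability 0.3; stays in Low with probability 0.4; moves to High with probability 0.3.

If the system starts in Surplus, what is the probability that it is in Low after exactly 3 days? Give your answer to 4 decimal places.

0.3945

Propagate the distribution vector 3 days from Surplus.
After 0 days: (1.0000, 0.0000, 0.0000)
After 1 day: (0.3000, 0.4000, 0.3000)
After 2 days: (0.2400, 0.3700, 0.3900)
After 3 days: (0.2445, 0.3610, 0.3945)
P(in Low after 3 days) = 0.3945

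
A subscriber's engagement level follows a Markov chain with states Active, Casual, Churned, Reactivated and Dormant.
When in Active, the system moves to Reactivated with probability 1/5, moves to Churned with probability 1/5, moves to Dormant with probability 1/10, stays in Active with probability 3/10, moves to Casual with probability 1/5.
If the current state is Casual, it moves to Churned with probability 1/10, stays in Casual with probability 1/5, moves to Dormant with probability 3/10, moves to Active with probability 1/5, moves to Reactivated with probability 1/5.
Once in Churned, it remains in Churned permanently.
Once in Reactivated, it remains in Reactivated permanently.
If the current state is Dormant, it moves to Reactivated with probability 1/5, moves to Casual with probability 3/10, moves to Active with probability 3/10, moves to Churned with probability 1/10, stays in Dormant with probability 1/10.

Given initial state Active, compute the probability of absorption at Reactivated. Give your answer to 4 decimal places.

0.5490

Let h(s) be the probability of absorption at Reactivated starting from transient state s. Then h(Reactivated) = 1 and h(Churned) = 0. By first-step analysis:
h(Active) = 0.3·h(Active) + 0.2·h(Casual) + 0.2·0 + 0.2·1 + 0.1·h(Dormant)
h(Casual) = 0.2·h(Active) + 0.2·h(Casual) + 0.1·0 + 0.2·1 + 0.3·h(Dormant)
h(Dormant) = 0.3·h(Active) + 0.3·h(Casual) + 0.1·0 + 0.2·1 + 0.1·h(Dormant)
Solving: h(Active) = 0.5490, h(Casual) = 0.6162, h(Dormant) = 0.6106.
Starting from Active, the probability is 0.5490.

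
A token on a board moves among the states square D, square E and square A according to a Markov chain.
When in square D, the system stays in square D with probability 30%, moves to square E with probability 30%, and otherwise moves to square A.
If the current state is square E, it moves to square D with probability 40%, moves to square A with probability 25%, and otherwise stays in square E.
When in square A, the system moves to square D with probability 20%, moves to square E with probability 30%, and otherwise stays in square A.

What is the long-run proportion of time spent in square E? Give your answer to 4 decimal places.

Let the stationary distribution be π with π = πP and π_1 + π_2 + π_3 = 1.
π_1 = 0.3·π_1 + 0.4·π_2 + 0.2·π_3
π_2 = 0.3·π_1 + 0.35·π_2 + 0.3·π_3
Solving with the normalization constraint gives π = (0.2924, 0.3158, 0.3918).
So the stationary probability of square E is 0.3158.

0.3158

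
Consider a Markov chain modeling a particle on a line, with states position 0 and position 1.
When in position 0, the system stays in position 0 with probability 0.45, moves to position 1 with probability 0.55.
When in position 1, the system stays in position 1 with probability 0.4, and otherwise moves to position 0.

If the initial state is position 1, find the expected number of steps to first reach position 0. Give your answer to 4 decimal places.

Let t(s) be the expected number of steps to first reach position 0 from state s, with t(position 0) = 0. Conditioning on the first step:
t(position 1) = 1 + 0.4·t(position 1)
Solving: t(position 1) = 1.6667.
Expected steps from position 1 to position 0: 1.6667.

1.6667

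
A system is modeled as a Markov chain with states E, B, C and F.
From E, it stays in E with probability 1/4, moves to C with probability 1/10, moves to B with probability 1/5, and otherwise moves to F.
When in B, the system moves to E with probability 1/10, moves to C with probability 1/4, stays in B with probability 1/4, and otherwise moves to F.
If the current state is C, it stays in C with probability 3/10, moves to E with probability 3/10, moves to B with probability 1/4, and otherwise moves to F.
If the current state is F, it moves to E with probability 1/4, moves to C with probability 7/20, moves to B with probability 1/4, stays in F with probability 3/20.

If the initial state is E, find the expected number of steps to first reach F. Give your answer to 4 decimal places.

2.5694

Let t(s) be the expected number of steps to first reach F from state s, with t(F) = 0. Conditioning on the first step:
t(E) = 1 + 0.25·t(E) + 0.2·t(B) + 0.1·t(C)
t(B) = 1 + 0.1·t(E) + 0.25·t(B) + 0.25·t(C)
t(C) = 1 + 0.3·t(E) + 0.25·t(B) + 0.3·t(C)
Solving: t(E) = 2.5694, t(B) = 2.8596, t(C) = 3.5510.
Expected steps from E to F: 2.5694.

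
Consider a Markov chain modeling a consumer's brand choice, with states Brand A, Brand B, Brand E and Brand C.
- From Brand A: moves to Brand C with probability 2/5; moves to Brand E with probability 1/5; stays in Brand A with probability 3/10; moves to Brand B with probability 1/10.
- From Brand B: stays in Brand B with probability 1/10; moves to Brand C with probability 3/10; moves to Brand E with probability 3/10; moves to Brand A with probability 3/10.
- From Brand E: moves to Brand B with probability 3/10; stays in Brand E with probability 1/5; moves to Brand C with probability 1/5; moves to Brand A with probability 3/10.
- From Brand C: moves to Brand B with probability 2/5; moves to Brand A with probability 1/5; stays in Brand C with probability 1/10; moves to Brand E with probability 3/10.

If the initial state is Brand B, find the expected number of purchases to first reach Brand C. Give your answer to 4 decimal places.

3.2738

Let t(s) be the expected number of purchases to first reach Brand C from state s, with t(Brand C) = 0. Conditioning on the first purchase:
t(Brand A) = 1 + 0.3·t(Brand A) + 0.1·t(Brand B) + 0.2·t(Brand E)
t(Brand B) = 1 + 0.3·t(Brand A) + 0.1·t(Brand B) + 0.3·t(Brand E)
t(Brand E) = 1 + 0.3·t(Brand A) + 0.3·t(Brand B) + 0.2·t(Brand E)
Solving: t(Brand A) = 2.9167, t(Brand B) = 3.2738, t(Brand E) = 3.5714.
Expected purchases from Brand B to Brand C: 3.2738.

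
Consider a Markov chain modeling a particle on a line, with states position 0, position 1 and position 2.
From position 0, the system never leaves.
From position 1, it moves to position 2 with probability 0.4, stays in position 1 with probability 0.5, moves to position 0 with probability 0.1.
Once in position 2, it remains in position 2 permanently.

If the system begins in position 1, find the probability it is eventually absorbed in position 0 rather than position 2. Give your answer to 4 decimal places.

Let h(s) be the probability of absorption at position 0 starting from transient state s. Then h(position 0) = 1 and h(position 2) = 0. By first-step analysis:
h(position 1) = 0.1·1 + 0.5·h(position 1) + 0.4·0
Solving: h(position 1) = 0.2000.
Starting from position 1, the probability is 0.2000.

0.2000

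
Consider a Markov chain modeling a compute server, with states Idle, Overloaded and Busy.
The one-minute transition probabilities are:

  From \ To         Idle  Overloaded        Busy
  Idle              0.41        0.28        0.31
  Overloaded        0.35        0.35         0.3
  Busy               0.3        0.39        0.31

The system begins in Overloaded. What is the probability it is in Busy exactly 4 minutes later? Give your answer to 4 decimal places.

Propagate the distribution vector 4 minutes from Overloaded.
After 0 minutes: (0.0000, 1.0000, 0.0000)
After 1 minute: (0.3500, 0.3500, 0.3000)
After 2 minutes: (0.3560, 0.3375, 0.3065)
After 3 minutes: (0.3560, 0.3373, 0.3066)
After 4 minutes: (0.3560, 0.3373, 0.3066)
P(in Busy after 4 minutes) = 0.3066

0.3066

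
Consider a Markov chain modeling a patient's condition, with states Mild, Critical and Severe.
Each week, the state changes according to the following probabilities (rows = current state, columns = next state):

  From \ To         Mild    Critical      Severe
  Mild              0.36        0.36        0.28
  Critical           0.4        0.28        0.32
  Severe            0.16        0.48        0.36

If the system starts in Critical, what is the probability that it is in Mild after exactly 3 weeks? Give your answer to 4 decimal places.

Propagate the distribution vector 3 weeks from Critical.
After 0 weeks: (0.0000, 1.0000, 0.0000)
After 1 week: (0.4000, 0.2800, 0.3200)
After 2 weeks: (0.3072, 0.3760, 0.3168)
After 3 weeks: (0.3117, 0.3679, 0.3204)
P(in Mild after 3 weeks) = 0.3117

0.3117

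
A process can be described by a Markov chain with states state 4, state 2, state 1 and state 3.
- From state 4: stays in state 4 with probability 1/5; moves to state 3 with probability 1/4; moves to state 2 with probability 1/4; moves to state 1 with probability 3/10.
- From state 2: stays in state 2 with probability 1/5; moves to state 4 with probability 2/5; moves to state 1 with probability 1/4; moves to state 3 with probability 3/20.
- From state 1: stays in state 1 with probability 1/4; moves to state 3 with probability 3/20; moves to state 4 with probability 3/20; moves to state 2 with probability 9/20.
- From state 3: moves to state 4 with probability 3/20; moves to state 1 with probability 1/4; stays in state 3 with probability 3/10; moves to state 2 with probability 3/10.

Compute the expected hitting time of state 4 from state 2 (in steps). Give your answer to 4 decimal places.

Let t(s) be the expected number of steps to first reach state 4 from state s, with t(state 4) = 0. Conditioning on the first step:
t(state 2) = 1 + 0.2·t(state 2) + 0.25·t(state 1) + 0.15·t(state 3)
t(state 1) = 1 + 0.45·t(state 2) + 0.25·t(state 1) + 0.15·t(state 3)
t(state 3) = 1 + 0.3·t(state 2) + 0.25·t(state 1) + 0.3·t(state 3)
Solving: t(state 2) = 3.4085, t(state 1) = 4.2607, t(state 3) = 4.4110.
Expected steps from state 2 to state 4: 3.4085.

3.4085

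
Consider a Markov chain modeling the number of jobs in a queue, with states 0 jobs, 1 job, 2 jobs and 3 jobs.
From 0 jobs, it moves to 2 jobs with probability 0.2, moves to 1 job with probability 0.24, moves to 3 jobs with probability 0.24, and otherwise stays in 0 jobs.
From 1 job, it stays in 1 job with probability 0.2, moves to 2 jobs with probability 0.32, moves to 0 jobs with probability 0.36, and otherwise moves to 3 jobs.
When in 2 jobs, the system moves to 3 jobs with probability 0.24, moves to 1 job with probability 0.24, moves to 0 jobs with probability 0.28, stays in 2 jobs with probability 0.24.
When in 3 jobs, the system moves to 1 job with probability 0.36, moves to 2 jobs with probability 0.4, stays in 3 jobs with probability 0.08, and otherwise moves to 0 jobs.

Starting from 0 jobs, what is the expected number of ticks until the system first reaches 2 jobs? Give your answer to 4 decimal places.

Let t(s) be the expected number of ticks to first reach 2 jobs from state s, with t(2 jobs) = 0. Conditioning on the first tick:
t(0 jobs) = 1 + 0.32·t(0 jobs) + 0.24·t(1 job) + 0.24·t(3 jobs)
t(1 job) = 1 + 0.36·t(0 jobs) + 0.2·t(1 job) + 0.12·t(3 jobs)
t(3 jobs) = 1 + 0.16·t(0 jobs) + 0.36·t(1 job) + 0.08·t(3 jobs)
Solving: t(0 jobs) = 3.7542, t(1 job) = 3.3999, t(3 jobs) = 3.0703.
Expected ticks from 0 jobs to 2 jobs: 3.7542.

3.7542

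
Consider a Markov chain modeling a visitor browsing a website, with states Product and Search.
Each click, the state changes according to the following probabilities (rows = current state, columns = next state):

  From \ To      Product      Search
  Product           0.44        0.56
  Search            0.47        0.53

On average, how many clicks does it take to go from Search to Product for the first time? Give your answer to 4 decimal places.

Let t(s) be the expected number of clicks to first reach Product from state s, with t(Product) = 0. Conditioning on the first click:
t(Search) = 1 + 0.53·t(Search)
Solving: t(Search) = 2.1277.
Expected clicks from Search to Product: 2.1277.

2.1277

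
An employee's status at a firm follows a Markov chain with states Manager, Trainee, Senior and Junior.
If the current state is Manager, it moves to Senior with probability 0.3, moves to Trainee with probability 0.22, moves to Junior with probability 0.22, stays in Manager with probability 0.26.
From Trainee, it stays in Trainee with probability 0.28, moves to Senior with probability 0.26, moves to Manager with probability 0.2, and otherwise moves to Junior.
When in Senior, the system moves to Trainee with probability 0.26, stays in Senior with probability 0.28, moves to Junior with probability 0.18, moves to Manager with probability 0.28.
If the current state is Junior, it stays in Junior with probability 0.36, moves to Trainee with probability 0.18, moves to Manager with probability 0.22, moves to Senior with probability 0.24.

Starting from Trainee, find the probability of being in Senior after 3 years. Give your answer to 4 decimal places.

Propagate the distribution vector 3 years from Trainee.
After 0 years: (0.0000, 1.0000, 0.0000, 0.0000)
After 1 year: (0.2000, 0.2800, 0.2600, 0.2600)
After 2 years: (0.2380, 0.2368, 0.2680, 0.2572)
After 3 years: (0.2409, 0.2346, 0.2697, 0.2548)
P(in Senior after 3 years) = 0.2697

0.2697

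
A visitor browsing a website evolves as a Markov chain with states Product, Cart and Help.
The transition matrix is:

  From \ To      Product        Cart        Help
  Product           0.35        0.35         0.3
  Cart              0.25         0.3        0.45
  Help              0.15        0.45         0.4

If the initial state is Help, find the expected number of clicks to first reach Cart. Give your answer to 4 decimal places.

2.3188

Let t(s) be the expected number of clicks to first reach Cart from state s, with t(Cart) = 0. Conditioning on the first click:
t(Product) = 1 + 0.35·t(Product) + 0.3·t(Help)
t(Help) = 1 + 0.15·t(Product) + 0.4·t(Help)
Solving: t(Product) = 2.6087, t(Help) = 2.3188.
Expected clicks from Help to Cart: 2.3188.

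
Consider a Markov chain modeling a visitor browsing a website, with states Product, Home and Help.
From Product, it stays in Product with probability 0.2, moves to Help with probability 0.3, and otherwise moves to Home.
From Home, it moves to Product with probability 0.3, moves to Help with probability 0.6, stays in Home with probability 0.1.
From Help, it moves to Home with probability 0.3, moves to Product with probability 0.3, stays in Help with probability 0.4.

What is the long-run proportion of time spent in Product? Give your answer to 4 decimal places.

0.2727

Let the stationary distribution be π with π = πP and π_1 + π_2 + π_3 = 1.
π_1 = 0.2·π_1 + 0.3·π_2 + 0.3·π_3
π_2 = 0.5·π_1 + 0.1·π_2 + 0.3·π_3
Solving with the normalization constraint gives π = (0.2727, 0.2955, 0.4318).
So the stationary probability of Product is 0.2727.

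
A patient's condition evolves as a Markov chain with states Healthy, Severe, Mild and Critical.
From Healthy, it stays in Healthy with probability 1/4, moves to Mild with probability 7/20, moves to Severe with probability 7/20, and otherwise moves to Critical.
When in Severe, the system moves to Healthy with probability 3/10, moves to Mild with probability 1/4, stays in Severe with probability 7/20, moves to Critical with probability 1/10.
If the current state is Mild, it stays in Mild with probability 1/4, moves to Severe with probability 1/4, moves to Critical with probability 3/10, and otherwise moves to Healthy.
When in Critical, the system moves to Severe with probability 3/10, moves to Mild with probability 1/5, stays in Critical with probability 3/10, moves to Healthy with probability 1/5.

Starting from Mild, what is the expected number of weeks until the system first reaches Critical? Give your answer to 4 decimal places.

5.6053

Let t(s) be the expected number of weeks to first reach Critical from state s, with t(Critical) = 0. Conditioning on the first week:
t(Healthy) = 1 + 0.25·t(Healthy) + 0.35·t(Severe) + 0.35·t(Mild)
t(Severe) = 1 + 0.3·t(Healthy) + 0.35·t(Severe) + 0.25·t(Mild)
t(Mild) = 1 + 0.2·t(Healthy) + 0.25·t(Severe) + 0.25·t(Mild)
Solving: t(Healthy) = 7.2305, t(Severe) = 7.0315, t(Mild) = 5.6053.
Expected weeks from Mild to Critical: 5.6053.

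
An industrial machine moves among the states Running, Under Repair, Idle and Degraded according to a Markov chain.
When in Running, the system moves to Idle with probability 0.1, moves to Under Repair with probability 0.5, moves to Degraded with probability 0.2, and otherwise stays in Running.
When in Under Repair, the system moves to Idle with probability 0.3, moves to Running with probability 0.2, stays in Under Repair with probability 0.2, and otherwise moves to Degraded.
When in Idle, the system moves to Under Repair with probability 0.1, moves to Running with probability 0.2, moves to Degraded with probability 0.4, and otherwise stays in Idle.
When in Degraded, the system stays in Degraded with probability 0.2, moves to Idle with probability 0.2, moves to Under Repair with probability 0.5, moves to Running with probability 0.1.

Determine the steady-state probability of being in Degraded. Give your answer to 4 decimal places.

0.2787

Let the stationary distribution be π with π = πP and π_1 + π_2 + π_3 + π_4 = 1.
π_1 = 0.2·π_1 + 0.2·π_2 + 0.2·π_3 + 0.1·π_4
π_2 = 0.5·π_1 + 0.2·π_2 + 0.1·π_3 + 0.5·π_4
π_3 = 0.1·π_1 + 0.3·π_2 + 0.3·π_3 + 0.2·π_4
Solving with the normalization constraint gives π = (0.1721, 0.3115, 0.2377, 0.2787).
So the stationary probability of Degraded is 0.2787.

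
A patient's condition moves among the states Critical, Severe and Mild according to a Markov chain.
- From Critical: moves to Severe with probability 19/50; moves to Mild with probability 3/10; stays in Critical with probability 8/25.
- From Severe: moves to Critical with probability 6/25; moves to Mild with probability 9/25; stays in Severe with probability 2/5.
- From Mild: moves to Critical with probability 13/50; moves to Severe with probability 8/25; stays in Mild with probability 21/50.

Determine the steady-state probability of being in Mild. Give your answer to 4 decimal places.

Let the stationary distribution be π with π = πP and π_1 + π_2 + π_3 = 1.
π_1 = 0.32·π_1 + 0.24·π_2 + 0.26·π_3
π_2 = 0.38·π_1 + 0.4·π_2 + 0.32·π_3
Solving with the normalization constraint gives π = (0.2688, 0.3654, 0.3658).
So the stationary probability of Mild is 0.3658.

0.3658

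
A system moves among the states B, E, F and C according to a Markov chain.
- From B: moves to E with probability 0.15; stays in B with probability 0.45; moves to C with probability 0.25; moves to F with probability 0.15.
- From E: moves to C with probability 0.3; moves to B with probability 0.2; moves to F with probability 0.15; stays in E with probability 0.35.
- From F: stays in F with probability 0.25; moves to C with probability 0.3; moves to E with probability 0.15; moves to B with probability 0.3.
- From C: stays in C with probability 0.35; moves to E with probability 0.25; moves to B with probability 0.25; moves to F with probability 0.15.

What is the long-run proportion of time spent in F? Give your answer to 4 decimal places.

Let the stationary distribution be π with π = πP and π_1 + π_2 + π_3 + π_4 = 1.
π_1 = 0.45·π_1 + 0.2·π_2 + 0.3·π_3 + 0.25·π_4
π_2 = 0.15·π_1 + 0.35·π_2 + 0.15·π_3 + 0.25·π_4
π_3 = 0.15·π_1 + 0.15·π_2 + 0.25·π_3 + 0.15·π_4
Solving with the normalization constraint gives π = (0.3089, 0.2249, 0.1667, 0.2995).
So the stationary probability of F is 0.1667.

0.1667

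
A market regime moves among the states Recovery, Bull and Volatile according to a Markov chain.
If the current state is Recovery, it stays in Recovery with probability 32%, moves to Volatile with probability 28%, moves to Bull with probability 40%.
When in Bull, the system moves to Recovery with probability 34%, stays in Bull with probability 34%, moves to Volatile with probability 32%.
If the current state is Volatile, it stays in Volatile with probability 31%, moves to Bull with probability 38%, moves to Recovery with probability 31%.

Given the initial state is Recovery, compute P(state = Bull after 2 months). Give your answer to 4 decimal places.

Sum over the intermediate state after 1 month:
P = P(Recovery→Recovery)·P(Recovery→Bull) + P(Recovery→Bull)·P(Bull→Bull) + P(Recovery→Volatile)·P(Volatile→Bull)
  = 0.32×0.4 + 0.4×0.34 + 0.28×0.38
  = 0.1280 + 0.1360 + 0.1064 = 0.3704

0.3704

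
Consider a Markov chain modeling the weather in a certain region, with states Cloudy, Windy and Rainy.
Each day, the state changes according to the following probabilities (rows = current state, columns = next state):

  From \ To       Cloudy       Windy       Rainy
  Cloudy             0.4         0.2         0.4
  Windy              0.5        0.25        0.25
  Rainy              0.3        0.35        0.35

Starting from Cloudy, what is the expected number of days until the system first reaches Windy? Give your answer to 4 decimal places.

Let t(s) be the expected number of days to first reach Windy from state s, with t(Windy) = 0. Conditioning on the first day:
t(Cloudy) = 1 + 0.4·t(Cloudy) + 0.4·t(Rainy)
t(Rainy) = 1 + 0.3·t(Cloudy) + 0.35·t(Rainy)
Solving: t(Cloudy) = 3.8889, t(Rainy) = 3.3333.
Expected days from Cloudy to Windy: 3.8889.

3.8889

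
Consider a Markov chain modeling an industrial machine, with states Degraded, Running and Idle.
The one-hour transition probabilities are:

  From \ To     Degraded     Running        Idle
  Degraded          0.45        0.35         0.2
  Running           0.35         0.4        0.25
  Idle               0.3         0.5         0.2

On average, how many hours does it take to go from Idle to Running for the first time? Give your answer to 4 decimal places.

2.2368

Let t(s) be the expected number of hours to first reach Running from state s, with t(Running) = 0. Conditioning on the first hour:
t(Degraded) = 1 + 0.45·t(Degraded) + 0.2·t(Idle)
t(Idle) = 1 + 0.3·t(Degraded) + 0.2·t(Idle)
Solving: t(Degraded) = 2.6316, t(Idle) = 2.2368.
Expected hours from Idle to Running: 2.2368.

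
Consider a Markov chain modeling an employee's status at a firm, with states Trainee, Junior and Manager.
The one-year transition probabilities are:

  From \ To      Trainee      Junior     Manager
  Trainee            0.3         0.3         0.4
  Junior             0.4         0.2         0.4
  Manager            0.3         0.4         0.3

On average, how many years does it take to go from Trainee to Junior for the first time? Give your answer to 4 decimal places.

2.9730

Let t(s) be the expected number of years to first reach Junior from state s, with t(Junior) = 0. Conditioning on the first year:
t(Trainee) = 1 + 0.3·t(Trainee) + 0.4·t(Manager)
t(Manager) = 1 + 0.3·t(Trainee) + 0.3·t(Manager)
Solving: t(Trainee) = 2.9730, t(Manager) = 2.7027.
Expected years from Trainee to Junior: 2.9730.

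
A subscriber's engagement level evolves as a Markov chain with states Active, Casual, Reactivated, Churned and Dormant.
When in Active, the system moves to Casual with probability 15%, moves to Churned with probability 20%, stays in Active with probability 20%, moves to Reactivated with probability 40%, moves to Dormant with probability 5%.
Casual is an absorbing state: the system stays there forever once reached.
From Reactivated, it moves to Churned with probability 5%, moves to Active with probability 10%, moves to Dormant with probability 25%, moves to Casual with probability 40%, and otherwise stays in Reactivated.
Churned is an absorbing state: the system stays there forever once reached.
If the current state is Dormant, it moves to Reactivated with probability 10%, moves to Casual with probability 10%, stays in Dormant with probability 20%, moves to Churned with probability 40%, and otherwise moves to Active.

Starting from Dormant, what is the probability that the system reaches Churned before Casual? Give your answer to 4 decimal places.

0.6535

Let h(s) be the probability of absorption at Churned starting from transient state s. Then h(Churned) = 1 and h(Casual) = 0. By first-step analysis:
h(Active) = 0.2·h(Active) + 0.15·0 + 0.4·h(Reactivated) + 0.2·1 + 0.05·h(Dormant)
h(Reactivated) = 0.1·h(Active) + 0.4·0 + 0.2·h(Reactivated) + 0.05·1 + 0.25·h(Dormant)
h(Dormant) = 0.2·h(Active) + 0.1·0 + 0.1·h(Reactivated) + 0.4·1 + 0.2·h(Dormant)
Solving: h(Active) = 0.4525, h(Reactivated) = 0.3233, h(Dormant) = 0.6535.
Starting from Dormant, the probability is 0.6535.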